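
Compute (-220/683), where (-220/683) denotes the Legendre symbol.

(-220/683)
  = -(220/683)    [683 ≡ 3 mod 4 ⇒ (-1/683) = -1]
  = -(55/683)    [683 ≡ 3 mod 8 ⇒ (2/683)^2 = +1]
  = (683/55)    [QR: both ≡ 3 mod 4, sign flips]
  = (23/55)    [683 ≡ 23 mod 55]
  = -(55/23)    [QR: both ≡ 3 mod 4, sign flips]
  = -(9/23)    [55 ≡ 9 mod 23]
  = -(23/9)    [QR: 9 ≡ 1 mod 4, sign kept]
  = -(5/9)    [23 ≡ 5 mod 9]
  = -(9/5)    [QR: 5 ≡ 1 mod 4, sign kept]
  = -(4/5)    [9 ≡ 4 mod 5]
  = -(1/5)    [5 ≡ 5 mod 8 ⇒ (2/5)^2 = +1]
  = -1    [(1/5) = 1]

-1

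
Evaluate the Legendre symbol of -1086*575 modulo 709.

By multiplicativity, (-1086·575/709) = (-1086/709)·(575/709).
First factor (-1086/709):
Reduce the numerator: -1086 ≡ 332 (mod 709), so (-1086/709) = (332/709).
Factor out 2: 332 = 2^2·83. Since 709 ≡ 5 (mod 8), (2/709) = -1, and (2/709)^2 = +1. Now have (83/709).
709 ≡ 1 (mod 4), so quadratic reciprocity gives (83/709) = (709/83). Reduce: 709 ≡ 45 (mod 83). Now have (45/83).
45 ≡ 1 (mod 4), so quadratic reciprocity gives (45/83) = (83/45). Reduce: 83 ≡ 38 (mod 45). Now have (38/45).
Factor out 2: 38 = 2·19. Since 45 ≡ 5 (mod 8), (2/45) = -1. Now have -(19/45).
45 ≡ 1 (mod 4), so quadratic reciprocity gives (19/45) = (45/19). Reduce: 45 ≡ 7 (mod 19). Now have -(7/19).
Both 7 ≡ 3 and 19 ≡ 3 (mod 4), so reciprocity gives (7/19) = -(19/7). Reduce: 19 ≡ 5 (mod 7). Now have (5/7).
5 ≡ 1 (mod 4), so quadratic reciprocity gives (5/7) = (7/5). Reduce: 7 ≡ 2 (mod 5). Now have (2/5).
Factor out 2: 2 = 2. Since 5 ≡ 5 (mod 8), (2/5) = -1. Now have -(1/5).
(1/5) = 1. Collecting the sign factors: -1.
Second factor (575/709):
709 ≡ 1 (mod 4), so quadratic reciprocity gives (575/709) = (709/575). Reduce: 709 ≡ 134 (mod 575). Now have (134/575).
Factor out 2: 134 = 2·67. Since 575 ≡ 7 (mod 8), (2/575) = +1. Now have (67/575).
Both 67 ≡ 3 and 575 ≡ 3 (mod 4), so reciprocity gives (67/575) = -(575/67). Reduce: 575 ≡ 39 (mod 67). Now have -(39/67).
Both 39 ≡ 3 and 67 ≡ 3 (mod 4), so reciprocity gives (39/67) = -(67/39). Reduce: 67 ≡ 28 (mod 39). Now have (28/39).
Factor out 2: 28 = 2^2·7. Since 39 ≡ 7 (mod 8), (2/39) = +1, and (2/39)^2 = +1. Now have (7/39).
Both 7 ≡ 3 and 39 ≡ 3 (mod 4), so reciprocity gives (7/39) = -(39/7). Reduce: 39 ≡ 4 (mod 7). Now have -(4/7).
Factor out 2: 4 = 2^2. Since 7 ≡ 7 (mod 8), (2/7) = +1, and (2/7)^2 = +1. Now have -(1/7).
(1/7) = 1. Collecting the sign factors: -1.
Product: (-1)·(-1) = 1.

1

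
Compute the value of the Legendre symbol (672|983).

1

(672|983)
  = (21|983)    [983 ≡ 7 mod 8 ⇒ (2|983)^5 = +1]
  = (983|21)    [QR: 21 ≡ 1 mod 4, sign kept]
  = (17|21)    [983 ≡ 17 mod 21]
  = (21|17)    [QR: 17 ≡ 1 mod 4, sign kept]
  = (4|17)    [21 ≡ 4 mod 17]
  = (1|17)    [17 ≡ 1 mod 8 ⇒ (2|17)^2 = +1]
  = 1    [(1|17) = 1]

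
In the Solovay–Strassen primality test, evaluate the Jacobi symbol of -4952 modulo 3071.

-1

(-4952/3071)
  = -(4952/3071)    [3071 ≡ 3 mod 4 ⇒ (-1/3071) = -1]
  = -(1881/3071)    [4952 ≡ 1881 mod 3071]
  = -(3071/1881)    [QR: 1881 ≡ 1 mod 4, sign kept]
  = -(1190/1881)    [3071 ≡ 1190 mod 1881]
  = -(595/1881)    [1881 ≡ 1 mod 8 ⇒ (2/1881) = +1]
  = -(1881/595)    [QR: 1881 ≡ 1 mod 4, sign kept]
  = -(96/595)    [1881 ≡ 96 mod 595]
  = (3/595)    [595 ≡ 3 mod 8 ⇒ (2/595)^5 = -1]
  = -(595/3)    [QR: both ≡ 3 mod 4, sign flips]
  = -(1/3)    [595 ≡ 1 mod 3]
  = -1    [(1/3) = 1]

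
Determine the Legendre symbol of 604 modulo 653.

(604/653)
  = (151/653)    [653 ≡ 5 mod 8 ⇒ (2/653)^2 = +1]
  = (653/151)    [QR: 653 ≡ 1 mod 4, sign kept]
  = (49/151)    [653 ≡ 49 mod 151]
  = (151/49)    [QR: 49 ≡ 1 mod 4, sign kept]
  = (4/49)    [151 ≡ 4 mod 49]
  = (1/49)    [49 ≡ 1 mod 8 ⇒ (2/49)^2 = +1]
  = 1    [(1/49) = 1]

1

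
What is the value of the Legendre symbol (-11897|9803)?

Reduce the numerator: -11897 ≡ 7709 (mod 9803), so (-11897|9803) = (7709|9803).
7709 ≡ 1 (mod 4), so quadratic reciprocity gives (7709|9803) = (9803|7709). Reduce: 9803 ≡ 2094 (mod 7709). Now have (2094|7709).
Factor out 2: 2094 = 2·1047. Since 7709 ≡ 5 (mod 8), (2|7709) = -1. Now have -(1047|7709).
7709 ≡ 1 (mod 4), so quadratic reciprocity gives (1047|7709) = (7709|1047). Reduce: 7709 ≡ 380 (mod 1047). Now have -(380|1047).
Factor out 2: 380 = 2^2·95. Since 1047 ≡ 7 (mod 8), (2|1047) = +1, and (2|1047)^2 = +1. Now have -(95|1047).
Both 95 ≡ 3 and 1047 ≡ 3 (mod 4), so reciprocity gives (95|1047) = -(1047|95). Reduce: 1047 ≡ 2 (mod 95). Now have (2|95).
Factor out 2: 2 = 2. Since 95 ≡ 7 (mod 8), (2|95) = +1. Now have (1|95).
(1|95) = 1. Collecting the sign factors: 1.

1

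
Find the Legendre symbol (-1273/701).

-1

(-1273/701)
  = (129/701)    [-1273 ≡ 129 mod 701]
  = (701/129)    [QR: 129 ≡ 1 mod 4, sign kept]
  = (56/129)    [701 ≡ 56 mod 129]
  = (7/129)    [129 ≡ 1 mod 8 ⇒ (2/129)^3 = +1]
  = (129/7)    [QR: 129 ≡ 1 mod 4, sign kept]
  = (3/7)    [129 ≡ 3 mod 7]
  = -(7/3)    [QR: both ≡ 3 mod 4, sign flips]
  = -(1/3)    [7 ≡ 1 mod 3]
  = -1    [(1/3) = 1]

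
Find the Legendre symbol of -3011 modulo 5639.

Reduce the numerator: -3011 ≡ 2628 (mod 5639), so (-3011/5639) = (2628/5639).
Factor out 2: 2628 = 2^2·657. Since 5639 ≡ 7 (mod 8), (2/5639) = +1, and (2/5639)^2 = +1. Now have (657/5639).
657 ≡ 1 (mod 4), so quadratic reciprocity gives (657/5639) = (5639/657). Reduce: 5639 ≡ 383 (mod 657). Now have (383/657).
657 ≡ 1 (mod 4), so quadratic reciprocity gives (383/657) = (657/383). Reduce: 657 ≡ 274 (mod 383). Now have (274/383).
Factor out 2: 274 = 2·137. Since 383 ≡ 7 (mod 8), (2/383) = +1. Now have (137/383).
137 ≡ 1 (mod 4), so quadratic reciprocity gives (137/383) = (383/137). Reduce: 383 ≡ 109 (mod 137). Now have (109/137).
109 ≡ 1 (mod 4), so quadratic reciprocity gives (109/137) = (137/109). Reduce: 137 ≡ 28 (mod 109). Now have (28/109).
Factor out 2: 28 = 2^2·7. Since 109 ≡ 5 (mod 8), (2/109) = -1, and (2/109)^2 = +1. Now have (7/109).
109 ≡ 1 (mod 4), so quadratic reciprocity gives (7/109) = (109/7). Reduce: 109 ≡ 4 (mod 7). Now have (4/7).
Factor out 2: 4 = 2^2. Since 7 ≡ 7 (mod 8), (2/7) = +1, and (2/7)^2 = +1. Now have (1/7).
(1/7) = 1. Collecting the sign factors: 1.

1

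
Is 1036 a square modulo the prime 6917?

no

(1036|6917)
  = (259|6917)    [6917 ≡ 5 mod 8 ⇒ (2|6917)^2 = +1]
  = (6917|259)    [QR: 6917 ≡ 1 mod 4, sign kept]
  = (183|259)    [6917 ≡ 183 mod 259]
  = -(259|183)    [QR: both ≡ 3 mod 4, sign flips]
  = -(76|183)    [259 ≡ 76 mod 183]
  = -(19|183)    [183 ≡ 7 mod 8 ⇒ (2|183)^2 = +1]
  = (183|19)    [QR: both ≡ 3 mod 4, sign flips]
  = (12|19)    [183 ≡ 12 mod 19]
  = (3|19)    [19 ≡ 3 mod 8 ⇒ (2|19)^2 = +1]
  = -(19|3)    [QR: both ≡ 3 mod 4, sign flips]
  = -(1|3)    [19 ≡ 1 mod 3]
  = -1    [(1|3) = 1]
The Legendre symbol is -1, so x^2 ≡ 1036 (mod 6917) has no solution.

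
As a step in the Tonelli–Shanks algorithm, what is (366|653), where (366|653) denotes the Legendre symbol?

Factor out 2: 366 = 2·183. Since 653 ≡ 5 (mod 8), (2|653) = -1. Now have -(183|653).
653 ≡ 1 (mod 4), so quadratic reciprocity gives (183|653) = (653|183). Reduce: 653 ≡ 104 (mod 183). Now have -(104|183).
Factor out 2: 104 = 2^3·13. Since 183 ≡ 7 (mod 8), (2|183) = +1, and (2|183)^3 = +1. Now have -(13|183).
13 ≡ 1 (mod 4), so quadratic reciprocity gives (13|183) = (183|13). Reduce: 183 ≡ 1 (mod 13). Now have -(1|13).
(1|13) = 1. Collecting the sign factors: -1.

-1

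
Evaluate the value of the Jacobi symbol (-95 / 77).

-1

(-95 / 77)
  = (59 / 77)    [-95 ≡ 59 mod 77]
  = (77 / 59)    [QR: 77 ≡ 1 mod 4, sign kept]
  = (18 / 59)    [77 ≡ 18 mod 59]
  = -(9 / 59)    [59 ≡ 3 mod 8 ⇒ (2 / 59) = -1]
  = -(59 / 9)    [QR: 9 ≡ 1 mod 4, sign kept]
  = -(5 / 9)    [59 ≡ 5 mod 9]
  = -(9 / 5)    [QR: 5 ≡ 1 mod 4, sign kept]
  = -(4 / 5)    [9 ≡ 4 mod 5]
  = -(1 / 5)    [5 ≡ 5 mod 8 ⇒ (2 / 5)^2 = +1]
  = -1    [(1 / 5) = 1]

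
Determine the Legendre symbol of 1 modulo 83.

(1/83)
  = 1    [(1/83) = 1]

1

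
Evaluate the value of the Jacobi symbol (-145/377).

(-145/377)
  = (145/377)    [377 ≡ 1 mod 4 ⇒ (-1/377) = +1]
  = (377/145)    [QR: 145 ≡ 1 mod 4, sign kept]
  = (87/145)    [377 ≡ 87 mod 145]
  = (145/87)    [QR: 145 ≡ 1 mod 4, sign kept]
  = (58/87)    [145 ≡ 58 mod 87]
  = (29/87)    [87 ≡ 7 mod 8 ⇒ (2/87) = +1]
  = (87/29)    [QR: 29 ≡ 1 mod 4, sign kept]
  = (0/29)    [87 ≡ 0 mod 29]
  = 0    [numerator 0, gcd > 1]

0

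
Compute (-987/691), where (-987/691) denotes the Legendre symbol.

1

(-987/691)
  = -(987/691)    [691 ≡ 3 mod 4 ⇒ (-1/691) = -1]
  = -(296/691)    [987 ≡ 296 mod 691]
  = (37/691)    [691 ≡ 3 mod 8 ⇒ (2/691)^3 = -1]
  = (691/37)    [QR: 37 ≡ 1 mod 4, sign kept]
  = (25/37)    [691 ≡ 25 mod 37]
  = (37/25)    [QR: 25 ≡ 1 mod 4, sign kept]
  = (12/25)    [37 ≡ 12 mod 25]
  = (3/25)    [25 ≡ 1 mod 8 ⇒ (2/25)^2 = +1]
  = (25/3)    [QR: 25 ≡ 1 mod 4, sign kept]
  = (1/3)    [25 ≡ 1 mod 3]
  = 1    [(1/3) = 1]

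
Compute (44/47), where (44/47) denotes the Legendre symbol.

Factor out 2: 44 = 2^2·11. Since 47 ≡ 7 (mod 8), (2/47) = +1, and (2/47)^2 = +1. Now have (11/47).
Both 11 ≡ 3 and 47 ≡ 3 (mod 4), so reciprocity gives (11/47) = -(47/11). Reduce: 47 ≡ 3 (mod 11). Now have -(3/11).
Both 3 ≡ 3 and 11 ≡ 3 (mod 4), so reciprocity gives (3/11) = -(11/3). Reduce: 11 ≡ 2 (mod 3). Now have (2/3).
Factor out 2: 2 = 2. Since 3 ≡ 3 (mod 8), (2/3) = -1. Now have -(1/3).
(1/3) = 1. Collecting the sign factors: -1.

-1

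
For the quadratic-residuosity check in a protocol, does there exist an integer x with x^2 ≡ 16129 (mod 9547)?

yes

Reduce the numerator: 16129 ≡ 6582 (mod 9547), so (16129/9547) = (6582/9547).
Factor out 2: 6582 = 2·3291. Since 9547 ≡ 3 (mod 8), (2/9547) = -1. Now have -(3291/9547).
Both 3291 ≡ 3 and 9547 ≡ 3 (mod 4), so reciprocity gives (3291/9547) = -(9547/3291). Reduce: 9547 ≡ 2965 (mod 3291). Now have (2965/3291).
2965 ≡ 1 (mod 4), so quadratic reciprocity gives (2965/3291) = (3291/2965). Reduce: 3291 ≡ 326 (mod 2965). Now have (326/2965).
Factor out 2: 326 = 2·163. Since 2965 ≡ 5 (mod 8), (2/2965) = -1. Now have -(163/2965).
2965 ≡ 1 (mod 4), so quadratic reciprocity gives (163/2965) = (2965/163). Reduce: 2965 ≡ 31 (mod 163). Now have -(31/163).
Both 31 ≡ 3 and 163 ≡ 3 (mod 4), so reciprocity gives (31/163) = -(163/31). Reduce: 163 ≡ 8 (mod 31). Now have (8/31).
Factor out 2: 8 = 2^3. Since 31 ≡ 7 (mod 8), (2/31) = +1, and (2/31)^3 = +1. Now have (1/31).
(1/31) = 1. Collecting the sign factors: 1.
(16129/9547) = 1, and 9547 is prime, so 16129 is a quadratic residue mod 9547.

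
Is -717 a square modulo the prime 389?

no

Pull out -1: (-717|389) = (-1|389)·(717|389). Since 389 ≡ 1 (mod 4), (-1|389) = +1. Now have (717|389).
Reduce the numerator: 717 ≡ 328 (mod 389), so (717|389) = (328|389).
Factor out 2: 328 = 2^3·41. Since 389 ≡ 5 (mod 8), (2|389) = -1, and (2|389)^3 = -1. Now have -(41|389).
41 ≡ 1 (mod 4), so quadratic reciprocity gives (41|389) = (389|41). Reduce: 389 ≡ 20 (mod 41). Now have -(20|41).
Factor out 2: 20 = 2^2·5. Since 41 ≡ 1 (mod 8), (2|41) = +1, and (2|41)^2 = +1. Now have -(5|41).
5 ≡ 1 (mod 4), so quadratic reciprocity gives (5|41) = (41|5). Reduce: 41 ≡ 1 (mod 5). Now have -(1|5).
(1|5) = 1. Collecting the sign factors: -1.
(-717|389) = -1, and 389 is prime, so -717 is not a quadratic residue mod 389.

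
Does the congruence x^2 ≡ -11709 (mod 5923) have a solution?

yes

(-11709/5923)
  = (137/5923)    [-11709 ≡ 137 mod 5923]
  = (5923/137)    [QR: 137 ≡ 1 mod 4, sign kept]
  = (32/137)    [5923 ≡ 32 mod 137]
  = (1/137)    [137 ≡ 1 mod 8 ⇒ (2/137)^5 = +1]
  = 1    [(1/137) = 1]
(-11709/5923) = 1, and 5923 is prime, so -11709 is a quadratic residue mod 5923.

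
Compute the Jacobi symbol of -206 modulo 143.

-1

(-206/143)
  = (80/143)    [-206 ≡ 80 mod 143]
  = (5/143)    [143 ≡ 7 mod 8 ⇒ (2/143)^4 = +1]
  = (143/5)    [QR: 5 ≡ 1 mod 4, sign kept]
  = (3/5)    [143 ≡ 3 mod 5]
  = (5/3)    [QR: 5 ≡ 1 mod 4, sign kept]
  = (2/3)    [5 ≡ 2 mod 3]
  = -(1/3)    [3 ≡ 3 mod 8 ⇒ (2/3) = -1]
  = -1    [(1/3) = 1]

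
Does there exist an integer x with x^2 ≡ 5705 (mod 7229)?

no

(5705/7229)
  = (7229/5705)    [QR: 5705 ≡ 1 mod 4, sign kept]
  = (1524/5705)    [7229 ≡ 1524 mod 5705]
  = (381/5705)    [5705 ≡ 1 mod 8 ⇒ (2/5705)^2 = +1]
  = (5705/381)    [QR: 381 ≡ 1 mod 4, sign kept]
  = (371/381)    [5705 ≡ 371 mod 381]
  = (381/371)    [QR: 381 ≡ 1 mod 4, sign kept]
  = (10/371)    [381 ≡ 10 mod 371]
  = -(5/371)    [371 ≡ 3 mod 8 ⇒ (2/371) = -1]
  = -(371/5)    [QR: 5 ≡ 1 mod 4, sign kept]
  = -(1/5)    [371 ≡ 1 mod 5]
  = -1    [(1/5) = 1]
(5705/7229) = -1, and 7229 is prime, so 5705 is not a quadratic residue mod 7229.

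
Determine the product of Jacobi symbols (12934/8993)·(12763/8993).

-1

By multiplicativity, (12934·12763/8993) = (12934/8993)·(12763/8993).
First factor (12934/8993):
Reduce the numerator: 12934 ≡ 3941 (mod 8993), so (12934/8993) = (3941/8993).
3941 ≡ 1 (mod 4), so quadratic reciprocity gives (3941/8993) = (8993/3941). Reduce: 8993 ≡ 1111 (mod 3941). Now have (1111/3941).
3941 ≡ 1 (mod 4), so quadratic reciprocity gives (1111/3941) = (3941/1111). Reduce: 3941 ≡ 608 (mod 1111). Now have (608/1111).
Factor out 2: 608 = 2^5·19. Since 1111 ≡ 7 (mod 8), (2/1111) = +1, and (2/1111)^5 = +1. Now have (19/1111).
Both 19 ≡ 3 and 1111 ≡ 3 (mod 4), so reciprocity gives (19/1111) = -(1111/19). Reduce: 1111 ≡ 9 (mod 19). Now have -(9/19).
9 ≡ 1 (mod 4), so quadratic reciprocity gives (9/19) = (19/9). Reduce: 19 ≡ 1 (mod 9). Now have -(1/9).
(1/9) = 1. Collecting the sign factors: -1.
Second factor (12763/8993):
Reduce the numerator: 12763 ≡ 3770 (mod 8993), so (12763/8993) = (3770/8993).
Factor out 2: 3770 = 2·1885. Since 8993 ≡ 1 (mod 8), (2/8993) = +1. Now have (1885/8993).
1885 ≡ 1 (mod 4), so quadratic reciprocity gives (1885/8993) = (8993/1885). Reduce: 8993 ≡ 1453 (mod 1885). Now have (1453/1885).
1453 ≡ 1 (mod 4), so quadratic reciprocity gives (1453/1885) = (1885/1453). Reduce: 1885 ≡ 432 (mod 1453). Now have (432/1453).
Factor out 2: 432 = 2^4·27. Since 1453 ≡ 5 (mod 8), (2/1453) = -1, and (2/1453)^4 = +1. Now have (27/1453).
1453 ≡ 1 (mod 4), so quadratic reciprocity gives (27/1453) = (1453/27). Reduce: 1453 ≡ 22 (mod 27). Now have (22/27).
Factor out 2: 22 = 2·11. Since 27 ≡ 3 (mod 8), (2/27) = -1. Now have -(11/27).
Both 11 ≡ 3 and 27 ≡ 3 (mod 4), so reciprocity gives (11/27) = -(27/11). Reduce: 27 ≡ 5 (mod 11). Now have (5/11).
5 ≡ 1 (mod 4), so quadratic reciprocity gives (5/11) = (11/5). Reduce: 11 ≡ 1 (mod 5). Now have (1/5).
(1/5) = 1. Collecting the sign factors: 1.
Product: (-1)·(1) = -1.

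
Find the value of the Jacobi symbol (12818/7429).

0

(12818/7429)
  = (5389/7429)    [12818 ≡ 5389 mod 7429]
  = (7429/5389)    [QR: 5389 ≡ 1 mod 4, sign kept]
  = (2040/5389)    [7429 ≡ 2040 mod 5389]
  = -(255/5389)    [5389 ≡ 5 mod 8 ⇒ (2/5389)^3 = -1]
  = -(5389/255)    [QR: 5389 ≡ 1 mod 4, sign kept]
  = -(34/255)    [5389 ≡ 34 mod 255]
  = -(17/255)    [255 ≡ 7 mod 8 ⇒ (2/255) = +1]
  = -(255/17)    [QR: 17 ≡ 1 mod 4, sign kept]
  = -(0/17)    [255 ≡ 0 mod 17]
  = 0    [numerator 0, gcd > 1]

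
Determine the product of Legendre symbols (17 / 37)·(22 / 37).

By multiplicativity, (17·22 / 37) = (17 / 37)·(22 / 37).
First factor (17 / 37):
(17 / 37)
  = (37 / 17)    [QR: 17 ≡ 1 mod 4, sign kept]
  = (3 / 17)    [37 ≡ 3 mod 17]
  = (17 / 3)    [QR: 17 ≡ 1 mod 4, sign kept]
  = (2 / 3)    [17 ≡ 2 mod 3]
  = -(1 / 3)    [3 ≡ 3 mod 8 ⇒ (2 / 3) = -1]
  = -1    [(1 / 3) = 1]
Second factor (22 / 37):
(22 / 37)
  = -(11 / 37)    [37 ≡ 5 mod 8 ⇒ (2 / 37) = -1]
  = -(37 / 11)    [QR: 37 ≡ 1 mod 4, sign kept]
  = -(4 / 11)    [37 ≡ 4 mod 11]
  = -(1 / 11)    [11 ≡ 3 mod 8 ⇒ (2 / 11)^2 = +1]
  = -1    [(1 / 11) = 1]
Product: (-1)·(-1) = 1.

1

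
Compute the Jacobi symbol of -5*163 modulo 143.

-1

By multiplicativity, (-5·163/143) = (-5/143)·(163/143).
First factor (-5/143):
Reduce the numerator: -5 ≡ 138 (mod 143), so (-5/143) = (138/143).
Factor out 2: 138 = 2·69. Since 143 ≡ 7 (mod 8), (2/143) = +1. Now have (69/143).
69 ≡ 1 (mod 4), so quadratic reciprocity gives (69/143) = (143/69). Reduce: 143 ≡ 5 (mod 69). Now have (5/69).
5 ≡ 1 (mod 4), so quadratic reciprocity gives (5/69) = (69/5). Reduce: 69 ≡ 4 (mod 5). Now have (4/5).
Factor out 2: 4 = 2^2. Since 5 ≡ 5 (mod 8), (2/5) = -1, and (2/5)^2 = +1. Now have (1/5).
(1/5) = 1. Collecting the sign factors: 1.
Second factor (163/143):
Reduce the numerator: 163 ≡ 20 (mod 143), so (163/143) = (20/143).
Factor out 2: 20 = 2^2·5. Since 143 ≡ 7 (mod 8), (2/143) = +1, and (2/143)^2 = +1. Now have (5/143).
5 ≡ 1 (mod 4), so quadratic reciprocity gives (5/143) = (143/5). Reduce: 143 ≡ 3 (mod 5). Now have (3/5).
5 ≡ 1 (mod 4), so quadratic reciprocity gives (3/5) = (5/3). Reduce: 5 ≡ 2 (mod 3). Now have (2/3).
Factor out 2: 2 = 2. Since 3 ≡ 3 (mod 8), (2/3) = -1. Now have -(1/3).
(1/3) = 1. Collecting the sign factors: -1.
Product: (1)·(-1) = -1.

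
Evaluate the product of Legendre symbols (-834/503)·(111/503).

-1

By multiplicativity, (-834·111/503) = (-834/503)·(111/503).
First factor (-834/503):
(-834/503)
  = (172/503)    [-834 ≡ 172 mod 503]
  = (43/503)    [503 ≡ 7 mod 8 ⇒ (2/503)^2 = +1]
  = -(503/43)    [QR: both ≡ 3 mod 4, sign flips]
  = -(30/43)    [503 ≡ 30 mod 43]
  = (15/43)    [43 ≡ 3 mod 8 ⇒ (2/43) = -1]
  = -(43/15)    [QR: both ≡ 3 mod 4, sign flips]
  = -(13/15)    [43 ≡ 13 mod 15]
  = -(15/13)    [QR: 13 ≡ 1 mod 4, sign kept]
  = -(2/13)    [15 ≡ 2 mod 13]
  = (1/13)    [13 ≡ 5 mod 8 ⇒ (2/13) = -1]
  = 1    [(1/13) = 1]
Second factor (111/503):
(111/503)
  = -(503/111)    [QR: both ≡ 3 mod 4, sign flips]
  = -(59/111)    [503 ≡ 59 mod 111]
  = (111/59)    [QR: both ≡ 3 mod 4, sign flips]
  = (52/59)    [111 ≡ 52 mod 59]
  = (13/59)    [59 ≡ 3 mod 8 ⇒ (2/59)^2 = +1]
  = (59/13)    [QR: 13 ≡ 1 mod 4, sign kept]
  = (7/13)    [59 ≡ 7 mod 13]
  = (13/7)    [QR: 13 ≡ 1 mod 4, sign kept]
  = (6/7)    [13 ≡ 6 mod 7]
  = (3/7)    [7 ≡ 7 mod 8 ⇒ (2/7) = +1]
  = -(7/3)    [QR: both ≡ 3 mod 4, sign flips]
  = -(1/3)    [7 ≡ 1 mod 3]
  = -1    [(1/3) = 1]
Product: (1)·(-1) = -1.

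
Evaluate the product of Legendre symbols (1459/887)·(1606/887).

-1

By multiplicativity, (1459·1606/887) = (1459/887)·(1606/887).
First factor (1459/887):
Reduce the numerator: 1459 ≡ 572 (mod 887), so (1459/887) = (572/887).
Factor out 2: 572 = 2^2·143. Since 887 ≡ 7 (mod 8), (2/887) = +1, and (2/887)^2 = +1. Now have (143/887).
Both 143 ≡ 3 and 887 ≡ 3 (mod 4), so reciprocity gives (143/887) = -(887/143). Reduce: 887 ≡ 29 (mod 143). Now have -(29/143).
29 ≡ 1 (mod 4), so quadratic reciprocity gives (29/143) = (143/29). Reduce: 143 ≡ 27 (mod 29). Now have -(27/29).
29 ≡ 1 (mod 4), so quadratic reciprocity gives (27/29) = (29/27). Reduce: 29 ≡ 2 (mod 27). Now have -(2/27).
Factor out 2: 2 = 2. Since 27 ≡ 3 (mod 8), (2/27) = -1. Now have (1/27).
(1/27) = 1. Collecting the sign factors: 1.
Second factor (1606/887):
Reduce the numerator: 1606 ≡ 719 (mod 887), so (1606/887) = (719/887).
Both 719 ≡ 3 and 887 ≡ 3 (mod 4), so reciprocity gives (719/887) = -(887/719). Reduce: 887 ≡ 168 (mod 719). Now have -(168/719).
Factor out 2: 168 = 2^3·21. Since 719 ≡ 7 (mod 8), (2/719) = +1, and (2/719)^3 = +1. Now have -(21/719).
21 ≡ 1 (mod 4), so quadratic reciprocity gives (21/719) = (719/21). Reduce: 719 ≡ 5 (mod 21). Now have -(5/21).
5 ≡ 1 (mod 4), so quadratic reciprocity gives (5/21) = (21/5). Reduce: 21 ≡ 1 (mod 5). Now have -(1/5).
(1/5) = 1. Collecting the sign factors: -1.
Product: (1)·(-1) = -1.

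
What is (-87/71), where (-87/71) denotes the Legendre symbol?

(-87/71)
  = -(87/71)    [71 ≡ 3 mod 4 ⇒ (-1/71) = -1]
  = -(16/71)    [87 ≡ 16 mod 71]
  = -(1/71)    [71 ≡ 7 mod 8 ⇒ (2/71)^4 = +1]
  = -1    [(1/71) = 1]

-1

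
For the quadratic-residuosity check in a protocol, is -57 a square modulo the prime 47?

yes

(-57/47)
  = (37/47)    [-57 ≡ 37 mod 47]
  = (47/37)    [QR: 37 ≡ 1 mod 4, sign kept]
  = (10/37)    [47 ≡ 10 mod 37]
  = -(5/37)    [37 ≡ 5 mod 8 ⇒ (2/37) = -1]
  = -(37/5)    [QR: 5 ≡ 1 mod 4, sign kept]
  = -(2/5)    [37 ≡ 2 mod 5]
  = (1/5)    [5 ≡ 5 mod 8 ⇒ (2/5) = -1]
  = 1    [(1/5) = 1]
(-57/47) = 1, and 47 is prime, so -57 is a quadratic residue mod 47.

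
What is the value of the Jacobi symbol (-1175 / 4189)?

Pull out -1: (-1175 / 4189) = (-1 / 4189)·(1175 / 4189). Since 4189 ≡ 1 (mod 4), (-1 / 4189) = +1. Now have (1175 / 4189).
4189 ≡ 1 (mod 4), so quadratic reciprocity gives (1175 / 4189) = (4189 / 1175). Reduce: 4189 ≡ 664 (mod 1175). Now have (664 / 1175).
Factor out 2: 664 = 2^3·83. Since 1175 ≡ 7 (mod 8), (2 / 1175) = +1, and (2 / 1175)^3 = +1. Now have (83 / 1175).
Both 83 ≡ 3 and 1175 ≡ 3 (mod 4), so reciprocity gives (83 / 1175) = -(1175 / 83). Reduce: 1175 ≡ 13 (mod 83). Now have -(13 / 83).
13 ≡ 1 (mod 4), so quadratic reciprocity gives (13 / 83) = (83 / 13). Reduce: 83 ≡ 5 (mod 13). Now have -(5 / 13).
5 ≡ 1 (mod 4), so quadratic reciprocity gives (5 / 13) = (13 / 5). Reduce: 13 ≡ 3 (mod 5). Now have -(3 / 5).
5 ≡ 1 (mod 4), so quadratic reciprocity gives (3 / 5) = (5 / 3). Reduce: 5 ≡ 2 (mod 3). Now have -(2 / 3).
Factor out 2: 2 = 2. Since 3 ≡ 3 (mod 8), (2 / 3) = -1. Now have (1 / 3).
(1 / 3) = 1. Collecting the sign factors: 1.

1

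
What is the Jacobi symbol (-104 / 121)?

(-104 / 121)
  = (104 / 121)    [121 ≡ 1 mod 4 ⇒ (-1 / 121) = +1]
  = (13 / 121)    [121 ≡ 1 mod 8 ⇒ (2 / 121)^3 = +1]
  = (121 / 13)    [QR: 13 ≡ 1 mod 4, sign kept]
  = (4 / 13)    [121 ≡ 4 mod 13]
  = (1 / 13)    [13 ≡ 5 mod 8 ⇒ (2 / 13)^2 = +1]
  = 1    [(1 / 13) = 1]

1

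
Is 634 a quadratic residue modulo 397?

yes

Reduce the numerator: 634 ≡ 237 (mod 397), so (634|397) = (237|397).
237 ≡ 1 (mod 4), so quadratic reciprocity gives (237|397) = (397|237). Reduce: 397 ≡ 160 (mod 237). Now have (160|237).
Factor out 2: 160 = 2^5·5. Since 237 ≡ 5 (mod 8), (2|237) = -1, and (2|237)^5 = -1. Now have -(5|237).
5 ≡ 1 (mod 4), so quadratic reciprocity gives (5|237) = (237|5). Reduce: 237 ≡ 2 (mod 5). Now have -(2|5).
Factor out 2: 2 = 2. Since 5 ≡ 5 (mod 8), (2|5) = -1. Now have (1|5).
(1|5) = 1. Collecting the sign factors: 1.
(634|397) = 1, and 397 is prime, so 634 is a quadratic residue mod 397.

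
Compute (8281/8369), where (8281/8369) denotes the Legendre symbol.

1

(8281/8369)
  = (8369/8281)    [QR: 8281 ≡ 1 mod 4, sign kept]
  = (88/8281)    [8369 ≡ 88 mod 8281]
  = (11/8281)    [8281 ≡ 1 mod 8 ⇒ (2/8281)^3 = +1]
  = (8281/11)    [QR: 8281 ≡ 1 mod 4, sign kept]
  = (9/11)    [8281 ≡ 9 mod 11]
  = (11/9)    [QR: 9 ≡ 1 mod 4, sign kept]
  = (2/9)    [11 ≡ 2 mod 9]
  = (1/9)    [9 ≡ 1 mod 8 ⇒ (2/9) = +1]
  = 1    [(1/9) = 1]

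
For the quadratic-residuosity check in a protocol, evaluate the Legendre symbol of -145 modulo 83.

1

Reduce the numerator: -145 ≡ 21 (mod 83), so (-145|83) = (21|83).
21 ≡ 1 (mod 4), so quadratic reciprocity gives (21|83) = (83|21). Reduce: 83 ≡ 20 (mod 21). Now have (20|21).
Factor out 2: 20 = 2^2·5. Since 21 ≡ 5 (mod 8), (2|21) = -1, and (2|21)^2 = +1. Now have (5|21).
5 ≡ 1 (mod 4), so quadratic reciprocity gives (5|21) = (21|5). Reduce: 21 ≡ 1 (mod 5). Now have (1|5).
(1|5) = 1. Collecting the sign factors: 1.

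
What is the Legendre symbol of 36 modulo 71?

1

Factor out 2: 36 = 2^2·9. Since 71 ≡ 7 (mod 8), (2 / 71) = +1, and (2 / 71)^2 = +1. Now have (9 / 71).
9 ≡ 1 (mod 4), so quadratic reciprocity gives (9 / 71) = (71 / 9). Reduce: 71 ≡ 8 (mod 9). Now have (8 / 9).
Factor out 2: 8 = 2^3. Since 9 ≡ 1 (mod 8), (2 / 9) = +1, and (2 / 9)^3 = +1. Now have (1 / 9).
(1 / 9) = 1. Collecting the sign factors: 1.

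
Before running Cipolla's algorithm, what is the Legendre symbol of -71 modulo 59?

(-71 / 59)
  = -(71 / 59)    [59 ≡ 3 mod 4 ⇒ (-1 / 59) = -1]
  = -(12 / 59)    [71 ≡ 12 mod 59]
  = -(3 / 59)    [59 ≡ 3 mod 8 ⇒ (2 / 59)^2 = +1]
  = (59 / 3)    [QR: both ≡ 3 mod 4, sign flips]
  = (2 / 3)    [59 ≡ 2 mod 3]
  = -(1 / 3)    [3 ≡ 3 mod 8 ⇒ (2 / 3) = -1]
  = -1    [(1 / 3) = 1]

-1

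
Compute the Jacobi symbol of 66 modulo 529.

1

Factor out 2: 66 = 2·33. Since 529 ≡ 1 (mod 8), (2/529) = +1. Now have (33/529).
33 ≡ 1 (mod 4), so quadratic reciprocity gives (33/529) = (529/33). Reduce: 529 ≡ 1 (mod 33). Now have (1/33).
(1/33) = 1. Collecting the sign factors: 1.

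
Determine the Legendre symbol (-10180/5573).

Pull out -1: (-10180/5573) = (-1/5573)·(10180/5573). Since 5573 ≡ 1 (mod 4), (-1/5573) = +1. Now have (10180/5573).
Reduce the numerator: 10180 ≡ 4607 (mod 5573), so (10180/5573) = (4607/5573).
5573 ≡ 1 (mod 4), so quadratic reciprocity gives (4607/5573) = (5573/4607). Reduce: 5573 ≡ 966 (mod 4607). Now have (966/4607).
Factor out 2: 966 = 2·483. Since 4607 ≡ 7 (mod 8), (2/4607) = +1. Now have (483/4607).
Both 483 ≡ 3 and 4607 ≡ 3 (mod 4), so reciprocity gives (483/4607) = -(4607/483). Reduce: 4607 ≡ 260 (mod 483). Now have -(260/483).
Factor out 2: 260 = 2^2·65. Since 483 ≡ 3 (mod 8), (2/483) = -1, and (2/483)^2 = +1. Now have -(65/483).
65 ≡ 1 (mod 4), so quadratic reciprocity gives (65/483) = (483/65). Reduce: 483 ≡ 28 (mod 65). Now have -(28/65).
Factor out 2: 28 = 2^2·7. Since 65 ≡ 1 (mod 8), (2/65) = +1, and (2/65)^2 = +1. Now have -(7/65).
65 ≡ 1 (mod 4), so quadratic reciprocity gives (7/65) = (65/7). Reduce: 65 ≡ 2 (mod 7). Now have -(2/7).
Factor out 2: 2 = 2. Since 7 ≡ 7 (mod 8), (2/7) = +1. Now have -(1/7).
(1/7) = 1. Collecting the sign factors: -1.

-1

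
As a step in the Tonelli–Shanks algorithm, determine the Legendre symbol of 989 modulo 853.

(989 / 853)
  = (136 / 853)    [989 ≡ 136 mod 853]
  = -(17 / 853)    [853 ≡ 5 mod 8 ⇒ (2 / 853)^3 = -1]
  = -(853 / 17)    [QR: 17 ≡ 1 mod 4, sign kept]
  = -(3 / 17)    [853 ≡ 3 mod 17]
  = -(17 / 3)    [QR: 17 ≡ 1 mod 4, sign kept]
  = -(2 / 3)    [17 ≡ 2 mod 3]
  = (1 / 3)    [3 ≡ 3 mod 8 ⇒ (2 / 3) = -1]
  = 1    [(1 / 3) = 1]

1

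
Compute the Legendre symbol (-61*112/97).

By multiplicativity, (-61·112/97) = (-61/97)·(112/97).
First factor (-61/97):
(-61/97)
  = (61/97)    [97 ≡ 1 mod 4 ⇒ (-1/97) = +1]
  = (97/61)    [QR: 61 ≡ 1 mod 4, sign kept]
  = (36/61)    [97 ≡ 36 mod 61]
  = (9/61)    [61 ≡ 5 mod 8 ⇒ (2/61)^2 = +1]
  = (61/9)    [QR: 9 ≡ 1 mod 4, sign kept]
  = (7/9)    [61 ≡ 7 mod 9]
  = (9/7)    [QR: 9 ≡ 1 mod 4, sign kept]
  = (2/7)    [9 ≡ 2 mod 7]
  = (1/7)    [7 ≡ 7 mod 8 ⇒ (2/7) = +1]
  = 1    [(1/7) = 1]
Second factor (112/97):
(112/97)
  = (15/97)    [112 ≡ 15 mod 97]
  = (97/15)    [QR: 97 ≡ 1 mod 4, sign kept]
  = (7/15)    [97 ≡ 7 mod 15]
  = -(15/7)    [QR: both ≡ 3 mod 4, sign flips]
  = -(1/7)    [15 ≡ 1 mod 7]
  = -1    [(1/7) = 1]
Product: (1)·(-1) = -1.

-1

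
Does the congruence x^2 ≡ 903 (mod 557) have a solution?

no

(903/557)
  = (346/557)    [903 ≡ 346 mod 557]
  = -(173/557)    [557 ≡ 5 mod 8 ⇒ (2/557) = -1]
  = -(557/173)    [QR: 173 ≡ 1 mod 4, sign kept]
  = -(38/173)    [557 ≡ 38 mod 173]
  = (19/173)    [173 ≡ 5 mod 8 ⇒ (2/173) = -1]
  = (173/19)    [QR: 173 ≡ 1 mod 4, sign kept]
  = (2/19)    [173 ≡ 2 mod 19]
  = -(1/19)    [19 ≡ 3 mod 8 ⇒ (2/19) = -1]
  = -1    [(1/19) = 1]
The Legendre symbol is -1, so x^2 ≡ 903 (mod 557) has no solution.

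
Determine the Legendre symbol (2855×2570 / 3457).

By multiplicativity, (2855·2570 / 3457) = (2855 / 3457)·(2570 / 3457).
First factor (2855 / 3457):
(2855 / 3457)
  = (3457 / 2855)    [QR: 3457 ≡ 1 mod 4, sign kept]
  = (602 / 2855)    [3457 ≡ 602 mod 2855]
  = (301 / 2855)    [2855 ≡ 7 mod 8 ⇒ (2 / 2855) = +1]
  = (2855 / 301)    [QR: 301 ≡ 1 mod 4, sign kept]
  = (146 / 301)    [2855 ≡ 146 mod 301]
  = -(73 / 301)    [301 ≡ 5 mod 8 ⇒ (2 / 301) = -1]
  = -(301 / 73)    [QR: 73 ≡ 1 mod 4, sign kept]
  = -(9 / 73)    [301 ≡ 9 mod 73]
  = -(73 / 9)    [QR: 9 ≡ 1 mod 4, sign kept]
  = -(1 / 9)    [73 ≡ 1 mod 9]
  = -1    [(1 / 9) = 1]
Second factor (2570 / 3457):
(2570 / 3457)
  = (1285 / 3457)    [3457 ≡ 1 mod 8 ⇒ (2 / 3457) = +1]
  = (3457 / 1285)    [QR: 1285 ≡ 1 mod 4, sign kept]
  = (887 / 1285)    [3457 ≡ 887 mod 1285]
  = (1285 / 887)    [QR: 1285 ≡ 1 mod 4, sign kept]
  = (398 / 887)    [1285 ≡ 398 mod 887]
  = (199 / 887)    [887 ≡ 7 mod 8 ⇒ (2 / 887) = +1]
  = -(887 / 199)    [QR: both ≡ 3 mod 4, sign flips]
  = -(91 / 199)    [887 ≡ 91 mod 199]
  = (199 / 91)    [QR: both ≡ 3 mod 4, sign flips]
  = (17 / 91)    [199 ≡ 17 mod 91]
  = (91 / 17)    [QR: 17 ≡ 1 mod 4, sign kept]
  = (6 / 17)    [91 ≡ 6 mod 17]
  = (3 / 17)    [17 ≡ 1 mod 8 ⇒ (2 / 17) = +1]
  = (17 / 3)    [QR: 17 ≡ 1 mod 4, sign kept]
  = (2 / 3)    [17 ≡ 2 mod 3]
  = -(1 / 3)    [3 ≡ 3 mod 8 ⇒ (2 / 3) = -1]
  = -1    [(1 / 3) = 1]
Product: (-1)·(-1) = 1.

1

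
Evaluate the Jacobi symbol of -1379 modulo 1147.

1

(-1379 / 1147)
  = (915 / 1147)    [-1379 ≡ 915 mod 1147]
  = -(1147 / 915)    [QR: both ≡ 3 mod 4, sign flips]
  = -(232 / 915)    [1147 ≡ 232 mod 915]
  = (29 / 915)    [915 ≡ 3 mod 8 ⇒ (2 / 915)^3 = -1]
  = (915 / 29)    [QR: 29 ≡ 1 mod 4, sign kept]
  = (16 / 29)    [915 ≡ 16 mod 29]
  = (1 / 29)    [29 ≡ 5 mod 8 ⇒ (2 / 29)^4 = +1]
  = 1    [(1 / 29) = 1]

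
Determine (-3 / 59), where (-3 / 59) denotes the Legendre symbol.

Pull out -1: (-3 / 59) = (-1 / 59)·(3 / 59). Since 59 ≡ 3 (mod 4), (-1 / 59) = -1. Now have -(3 / 59).
Both 3 ≡ 3 and 59 ≡ 3 (mod 4), so reciprocity gives (3 / 59) = -(59 / 3). Reduce: 59 ≡ 2 (mod 3). Now have (2 / 3).
Factor out 2: 2 = 2. Since 3 ≡ 3 (mod 8), (2 / 3) = -1. Now have -(1 / 3).
(1 / 3) = 1. Collecting the sign factors: -1.

-1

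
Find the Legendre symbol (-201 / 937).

-1

(-201 / 937)
  = (736 / 937)    [-201 ≡ 736 mod 937]
  = (23 / 937)    [937 ≡ 1 mod 8 ⇒ (2 / 937)^5 = +1]
  = (937 / 23)    [QR: 937 ≡ 1 mod 4, sign kept]
  = (17 / 23)    [937 ≡ 17 mod 23]
  = (23 / 17)    [QR: 17 ≡ 1 mod 4, sign kept]
  = (6 / 17)    [23 ≡ 6 mod 17]
  = (3 / 17)    [17 ≡ 1 mod 8 ⇒ (2 / 17) = +1]
  = (17 / 3)    [QR: 17 ≡ 1 mod 4, sign kept]
  = (2 / 3)    [17 ≡ 2 mod 3]
  = -(1 / 3)    [3 ≡ 3 mod 8 ⇒ (2 / 3) = -1]
  = -1    [(1 / 3) = 1]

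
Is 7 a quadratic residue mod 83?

Both 7 ≡ 3 and 83 ≡ 3 (mod 4), so reciprocity gives (7/83) = -(83/7). Reduce: 83 ≡ 6 (mod 7). Now have -(6/7).
Factor out 2: 6 = 2·3. Since 7 ≡ 7 (mod 8), (2/7) = +1. Now have -(3/7).
Both 3 ≡ 3 and 7 ≡ 3 (mod 4), so reciprocity gives (3/7) = -(7/3). Reduce: 7 ≡ 1 (mod 3). Now have (1/3).
(1/3) = 1. Collecting the sign factors: 1.
(7/83) = 1, and 83 is prime, so 7 is a quadratic residue mod 83.

yes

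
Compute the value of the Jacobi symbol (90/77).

1

Reduce the numerator: 90 ≡ 13 (mod 77), so (90/77) = (13/77).
13 ≡ 1 (mod 4), so quadratic reciprocity gives (13/77) = (77/13). Reduce: 77 ≡ 12 (mod 13). Now have (12/13).
Factor out 2: 12 = 2^2·3. Since 13 ≡ 5 (mod 8), (2/13) = -1, and (2/13)^2 = +1. Now have (3/13).
13 ≡ 1 (mod 4), so quadratic reciprocity gives (3/13) = (13/3). Reduce: 13 ≡ 1 (mod 3). Now have (1/3).
(1/3) = 1. Collecting the sign factors: 1.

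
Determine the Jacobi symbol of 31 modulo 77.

-1

77 ≡ 1 (mod 4), so quadratic reciprocity gives (31|77) = (77|31). Reduce: 77 ≡ 15 (mod 31). Now have (15|31).
Both 15 ≡ 3 and 31 ≡ 3 (mod 4), so reciprocity gives (15|31) = -(31|15). Reduce: 31 ≡ 1 (mod 15). Now have -(1|15).
(1|15) = 1. Collecting the sign factors: -1.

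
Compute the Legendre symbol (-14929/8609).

(-14929/8609)
  = (2289/8609)    [-14929 ≡ 2289 mod 8609]
  = (8609/2289)    [QR: 2289 ≡ 1 mod 4, sign kept]
  = (1742/2289)    [8609 ≡ 1742 mod 2289]
  = (871/2289)    [2289 ≡ 1 mod 8 ⇒ (2/2289) = +1]
  = (2289/871)    [QR: 2289 ≡ 1 mod 4, sign kept]
  = (547/871)    [2289 ≡ 547 mod 871]
  = -(871/547)    [QR: both ≡ 3 mod 4, sign flips]
  = -(324/547)    [871 ≡ 324 mod 547]
  = -(81/547)    [547 ≡ 3 mod 8 ⇒ (2/547)^2 = +1]
  = -(547/81)    [QR: 81 ≡ 1 mod 4, sign kept]
  = -(61/81)    [547 ≡ 61 mod 81]
  = -(81/61)    [QR: 61 ≡ 1 mod 4, sign kept]
  = -(20/61)    [81 ≡ 20 mod 61]
  = -(5/61)    [61 ≡ 5 mod 8 ⇒ (2/61)^2 = +1]
  = -(61/5)    [QR: 5 ≡ 1 mod 4, sign kept]
  = -(1/5)    [61 ≡ 1 mod 5]
  = -1    [(1/5) = 1]

-1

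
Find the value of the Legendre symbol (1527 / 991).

Reduce the numerator: 1527 ≡ 536 (mod 991), so (1527 / 991) = (536 / 991).
Factor out 2: 536 = 2^3·67. Since 991 ≡ 7 (mod 8), (2 / 991) = +1, and (2 / 991)^3 = +1. Now have (67 / 991).
Both 67 ≡ 3 and 991 ≡ 3 (mod 4), so reciprocity gives (67 / 991) = -(991 / 67). Reduce: 991 ≡ 53 (mod 67). Now have -(53 / 67).
53 ≡ 1 (mod 4), so quadratic reciprocity gives (53 / 67) = (67 / 53). Reduce: 67 ≡ 14 (mod 53). Now have -(14 / 53).
Factor out 2: 14 = 2·7. Since 53 ≡ 5 (mod 8), (2 / 53) = -1. Now have (7 / 53).
53 ≡ 1 (mod 4), so quadratic reciprocity gives (7 / 53) = (53 / 7). Reduce: 53 ≡ 4 (mod 7). Now have (4 / 7).
Factor out 2: 4 = 2^2. Since 7 ≡ 7 (mod 8), (2 / 7) = +1, and (2 / 7)^2 = +1. Now have (1 / 7).
(1 / 7) = 1. Collecting the sign factors: 1.

1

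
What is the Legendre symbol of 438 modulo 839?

1

(438 / 839)
  = (219 / 839)    [839 ≡ 7 mod 8 ⇒ (2 / 839) = +1]
  = -(839 / 219)    [QR: both ≡ 3 mod 4, sign flips]
  = -(182 / 219)    [839 ≡ 182 mod 219]
  = (91 / 219)    [219 ≡ 3 mod 8 ⇒ (2 / 219) = -1]
  = -(219 / 91)    [QR: both ≡ 3 mod 4, sign flips]
  = -(37 / 91)    [219 ≡ 37 mod 91]
  = -(91 / 37)    [QR: 37 ≡ 1 mod 4, sign kept]
  = -(17 / 37)    [91 ≡ 17 mod 37]
  = -(37 / 17)    [QR: 17 ≡ 1 mod 4, sign kept]
  = -(3 / 17)    [37 ≡ 3 mod 17]
  = -(17 / 3)    [QR: 17 ≡ 1 mod 4, sign kept]
  = -(2 / 3)    [17 ≡ 2 mod 3]
  = (1 / 3)    [3 ≡ 3 mod 8 ⇒ (2 / 3) = -1]
  = 1    [(1 / 3) = 1]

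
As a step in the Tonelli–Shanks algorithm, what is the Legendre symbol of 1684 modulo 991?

1

Reduce the numerator: 1684 ≡ 693 (mod 991), so (1684|991) = (693|991).
693 ≡ 1 (mod 4), so quadratic reciprocity gives (693|991) = (991|693). Reduce: 991 ≡ 298 (mod 693). Now have (298|693).
Factor out 2: 298 = 2·149. Since 693 ≡ 5 (mod 8), (2|693) = -1. Now have -(149|693).
149 ≡ 1 (mod 4), so quadratic reciprocity gives (149|693) = (693|149). Reduce: 693 ≡ 97 (mod 149). Now have -(97|149).
97 ≡ 1 (mod 4), so quadratic reciprocity gives (97|149) = (149|97). Reduce: 149 ≡ 52 (mod 97). Now have -(52|97).
Factor out 2: 52 = 2^2·13. Since 97 ≡ 1 (mod 8), (2|97) = +1, and (2|97)^2 = +1. Now have -(13|97).
13 ≡ 1 (mod 4), so quadratic reciprocity gives (13|97) = (97|13). Reduce: 97 ≡ 6 (mod 13). Now have -(6|13).
Factor out 2: 6 = 2·3. Since 13 ≡ 5 (mod 8), (2|13) = -1. Now have (3|13).
13 ≡ 1 (mod 4), so quadratic reciprocity gives (3|13) = (13|3). Reduce: 13 ≡ 1 (mod 3). Now have (1|3).
(1|3) = 1. Collecting the sign factors: 1.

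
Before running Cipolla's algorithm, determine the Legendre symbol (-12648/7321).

Pull out -1: (-12648/7321) = (-1/7321)·(12648/7321). Since 7321 ≡ 1 (mod 4), (-1/7321) = +1. Now have (12648/7321).
Reduce the numerator: 12648 ≡ 5327 (mod 7321), so (12648/7321) = (5327/7321).
7321 ≡ 1 (mod 4), so quadratic reciprocity gives (5327/7321) = (7321/5327). Reduce: 7321 ≡ 1994 (mod 5327). Now have (1994/5327).
Factor out 2: 1994 = 2·997. Since 5327 ≡ 7 (mod 8), (2/5327) = +1. Now have (997/5327).
997 ≡ 1 (mod 4), so quadratic reciprocity gives (997/5327) = (5327/997). Reduce: 5327 ≡ 342 (mod 997). Now have (342/997).
Factor out 2: 342 = 2·171. Since 997 ≡ 5 (mod 8), (2/997) = -1. Now have -(171/997).
997 ≡ 1 (mod 4), so quadratic reciprocity gives (171/997) = (997/171). Reduce: 997 ≡ 142 (mod 171). Now have -(142/171).
Factor out 2: 142 = 2·71. Since 171 ≡ 3 (mod 8), (2/171) = -1. Now have (71/171).
Both 71 ≡ 3 and 171 ≡ 3 (mod 4), so reciprocity gives (71/171) = -(171/71). Reduce: 171 ≡ 29 (mod 71). Now have -(29/71).
29 ≡ 1 (mod 4), so quadratic reciprocity gives (29/71) = (71/29). Reduce: 71 ≡ 13 (mod 29). Now have -(13/29).
13 ≡ 1 (mod 4), so quadratic reciprocity gives (13/29) = (29/13). Reduce: 29 ≡ 3 (mod 13). Now have -(3/13).
13 ≡ 1 (mod 4), so quadratic reciprocity gives (3/13) = (13/3). Reduce: 13 ≡ 1 (mod 3). Now have -(1/3).
(1/3) = 1. Collecting the sign factors: -1.

-1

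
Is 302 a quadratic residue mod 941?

yes

(302/941)
  = -(151/941)    [941 ≡ 5 mod 8 ⇒ (2/941) = -1]
  = -(941/151)    [QR: 941 ≡ 1 mod 4, sign kept]
  = -(35/151)    [941 ≡ 35 mod 151]
  = (151/35)    [QR: both ≡ 3 mod 4, sign flips]
  = (11/35)    [151 ≡ 11 mod 35]
  = -(35/11)    [QR: both ≡ 3 mod 4, sign flips]
  = -(2/11)    [35 ≡ 2 mod 11]
  = (1/11)    [11 ≡ 3 mod 8 ⇒ (2/11) = -1]
  = 1    [(1/11) = 1]
(302/941) = 1, and 941 is prime, so 302 is a quadratic residue mod 941.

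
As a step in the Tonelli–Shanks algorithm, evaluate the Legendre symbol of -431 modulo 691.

(-431/691)
  = (260/691)    [-431 ≡ 260 mod 691]
  = (65/691)    [691 ≡ 3 mod 8 ⇒ (2/691)^2 = +1]
  = (691/65)    [QR: 65 ≡ 1 mod 4, sign kept]
  = (41/65)    [691 ≡ 41 mod 65]
  = (65/41)    [QR: 41 ≡ 1 mod 4, sign kept]
  = (24/41)    [65 ≡ 24 mod 41]
  = (3/41)    [41 ≡ 1 mod 8 ⇒ (2/41)^3 = +1]
  = (41/3)    [QR: 41 ≡ 1 mod 4, sign kept]
  = (2/3)    [41 ≡ 2 mod 3]
  = -(1/3)    [3 ≡ 3 mod 8 ⇒ (2/3) = -1]
  = -1    [(1/3) = 1]

-1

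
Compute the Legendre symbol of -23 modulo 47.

1

Pull out -1: (-23 / 47) = (-1 / 47)·(23 / 47). Since 47 ≡ 3 (mod 4), (-1 / 47) = -1. Now have -(23 / 47).
Both 23 ≡ 3 and 47 ≡ 3 (mod 4), so reciprocity gives (23 / 47) = -(47 / 23). Reduce: 47 ≡ 1 (mod 23). Now have (1 / 23).
(1 / 23) = 1. Collecting the sign factors: 1.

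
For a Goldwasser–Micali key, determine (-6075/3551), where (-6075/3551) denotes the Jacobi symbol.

-1

(-6075/3551)
  = (1027/3551)    [-6075 ≡ 1027 mod 3551]
  = -(3551/1027)    [QR: both ≡ 3 mod 4, sign flips]
  = -(470/1027)    [3551 ≡ 470 mod 1027]
  = (235/1027)    [1027 ≡ 3 mod 8 ⇒ (2/1027) = -1]
  = -(1027/235)    [QR: both ≡ 3 mod 4, sign flips]
  = -(87/235)    [1027 ≡ 87 mod 235]
  = (235/87)    [QR: both ≡ 3 mod 4, sign flips]
  = (61/87)    [235 ≡ 61 mod 87]
  = (87/61)    [QR: 61 ≡ 1 mod 4, sign kept]
  = (26/61)    [87 ≡ 26 mod 61]
  = -(13/61)    [61 ≡ 5 mod 8 ⇒ (2/61) = -1]
  = -(61/13)    [QR: 13 ≡ 1 mod 4, sign kept]
  = -(9/13)    [61 ≡ 9 mod 13]
  = -(13/9)    [QR: 9 ≡ 1 mod 4, sign kept]
  = -(4/9)    [13 ≡ 4 mod 9]
  = -(1/9)    [9 ≡ 1 mod 8 ⇒ (2/9)^2 = +1]
  = -1    [(1/9) = 1]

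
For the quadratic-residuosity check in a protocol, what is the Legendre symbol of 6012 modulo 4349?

(6012/4349)
  = (1663/4349)    [6012 ≡ 1663 mod 4349]
  = (4349/1663)    [QR: 4349 ≡ 1 mod 4, sign kept]
  = (1023/1663)    [4349 ≡ 1023 mod 1663]
  = -(1663/1023)    [QR: both ≡ 3 mod 4, sign flips]
  = -(640/1023)    [1663 ≡ 640 mod 1023]
  = -(5/1023)    [1023 ≡ 7 mod 8 ⇒ (2/1023)^7 = +1]
  = -(1023/5)    [QR: 5 ≡ 1 mod 4, sign kept]
  = -(3/5)    [1023 ≡ 3 mod 5]
  = -(5/3)    [QR: 5 ≡ 1 mod 4, sign kept]
  = -(2/3)    [5 ≡ 2 mod 3]
  = (1/3)    [3 ≡ 3 mod 8 ⇒ (2/3) = -1]
  = 1    [(1/3) = 1]

1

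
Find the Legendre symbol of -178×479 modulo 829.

By multiplicativity, (-178·479/829) = (-178/829)·(479/829).
First factor (-178/829):
(-178/829)
  = (651/829)    [-178 ≡ 651 mod 829]
  = (829/651)    [QR: 829 ≡ 1 mod 4, sign kept]
  = (178/651)    [829 ≡ 178 mod 651]
  = -(89/651)    [651 ≡ 3 mod 8 ⇒ (2/651) = -1]
  = -(651/89)    [QR: 89 ≡ 1 mod 4, sign kept]
  = -(28/89)    [651 ≡ 28 mod 89]
  = -(7/89)    [89 ≡ 1 mod 8 ⇒ (2/89)^2 = +1]
  = -(89/7)    [QR: 89 ≡ 1 mod 4, sign kept]
  = -(5/7)    [89 ≡ 5 mod 7]
  = -(7/5)    [QR: 5 ≡ 1 mod 4, sign kept]
  = -(2/5)    [7 ≡ 2 mod 5]
  = (1/5)    [5 ≡ 5 mod 8 ⇒ (2/5) = -1]
  = 1    [(1/5) = 1]
Second factor (479/829):
(479/829)
  = (829/479)    [QR: 829 ≡ 1 mod 4, sign kept]
  = (350/479)    [829 ≡ 350 mod 479]
  = (175/479)    [479 ≡ 7 mod 8 ⇒ (2/479) = +1]
  = -(479/175)    [QR: both ≡ 3 mod 4, sign flips]
  = -(129/175)    [479 ≡ 129 mod 175]
  = -(175/129)    [QR: 129 ≡ 1 mod 4, sign kept]
  = -(46/129)    [175 ≡ 46 mod 129]
  = -(23/129)    [129 ≡ 1 mod 8 ⇒ (2/129) = +1]
  = -(129/23)    [QR: 129 ≡ 1 mod 4, sign kept]
  = -(14/23)    [129 ≡ 14 mod 23]
  = -(7/23)    [23 ≡ 7 mod 8 ⇒ (2/23) = +1]
  = (23/7)    [QR: both ≡ 3 mod 4, sign flips]
  = (2/7)    [23 ≡ 2 mod 7]
  = (1/7)    [7 ≡ 7 mod 8 ⇒ (2/7) = +1]
  = 1    [(1/7) = 1]
Product: (1)·(1) = 1.

1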